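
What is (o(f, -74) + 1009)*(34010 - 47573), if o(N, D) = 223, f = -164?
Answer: -16709616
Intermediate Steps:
(o(f, -74) + 1009)*(34010 - 47573) = (223 + 1009)*(34010 - 47573) = 1232*(-13563) = -16709616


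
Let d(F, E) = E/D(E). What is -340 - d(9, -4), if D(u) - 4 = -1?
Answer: -1016/3 ≈ -338.67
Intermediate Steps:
D(u) = 3 (D(u) = 4 - 1 = 3)
d(F, E) = E/3
-340 - d(9, -4) = -340 - (-4)/3 = -340 - 1*(-4/3) = -340 + 4/3 = -1016/3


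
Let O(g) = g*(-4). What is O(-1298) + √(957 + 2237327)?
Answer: 5192 + 2*√559571 ≈ 6688.1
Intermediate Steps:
O(g) = -4*g
O(-1298) + √(957 + 2237327) = -4*(-1298) + √(957 + 2237327) = 5192 + √2238284 = 5192 + 2*√559571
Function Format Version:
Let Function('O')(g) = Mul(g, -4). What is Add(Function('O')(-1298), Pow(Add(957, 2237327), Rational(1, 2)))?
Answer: Add(5192, Mul(2, Pow(559571, Rational(1, 2)))) ≈ 6688.1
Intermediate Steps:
Function('O')(g) = Mul(-4, g)
Add(Function('O')(-1298), Pow(Add(957, 2237327), Rational(1, 2))) = Add(Mul(-4, -1298), Pow(Add(957, 2237327), Rational(1, 2))) = Add(5192, Pow(2238284, Rational(1, 2))) = Add(5192, Mul(2, Pow(559571, Rational(1, 2))))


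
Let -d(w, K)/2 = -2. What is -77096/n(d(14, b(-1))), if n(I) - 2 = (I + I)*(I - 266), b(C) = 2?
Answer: 38548/1047 ≈ 36.818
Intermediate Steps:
d(w, K) = 4 (d(w, K) = -2*(-2) = 4)
n(I) = 2 + 2*I*(-266 + I) (n(I) = 2 + (I + I)*(I - 266) = 2 + (2*I)*(-266 + I) = 2 + 2*I*(-266 + I))
-77096/n(d(14, b(-1))) = -77096/(2 - 532*4 + 2*4²) = -77096/(2 - 2128 + 2*16) = -77096/(2 - 2128 + 32) = -77096/(-2094) = -77096*(-1/2094) = 38548/1047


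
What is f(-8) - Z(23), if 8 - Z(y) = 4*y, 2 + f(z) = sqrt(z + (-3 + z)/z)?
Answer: 82 + I*sqrt(106)/4 ≈ 82.0 + 2.5739*I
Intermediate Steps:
f(z) = -2 + sqrt(z + (-3 + z)/z)
Z(y) = 8 - 4*y
f(-8) - Z(23) = (-2 + sqrt(1 - 8 - 3/(-8))) - (8 - 4*23) = (-2 + sqrt(1 - 8 - 3*(-1/8))) - (8 - 92) = (-2 + sqrt(1 - 8 + 3/8)) - 1*(-84) = (-2 + sqrt(-53/8)) + 84 = (-2 + I*sqrt(106)/4) + 84 = 82 + I*sqrt(106)/4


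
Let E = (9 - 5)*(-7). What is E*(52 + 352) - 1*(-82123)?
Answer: 70811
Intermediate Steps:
E = -28 (E = 4*(-7) = -28)
E*(52 + 352) - 1*(-82123) = -28*(52 + 352) - 1*(-82123) = -28*404 + 82123 = -11312 + 82123 = 70811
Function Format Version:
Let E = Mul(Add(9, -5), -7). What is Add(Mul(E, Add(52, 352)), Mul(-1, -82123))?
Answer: 70811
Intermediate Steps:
E = -28 (E = Mul(4, -7) = -28)
Add(Mul(E, Add(52, 352)), Mul(-1, -82123)) = Add(Mul(-28, Add(52, 352)), Mul(-1, -82123)) = Add(Mul(-28, 404), 82123) = Add(-11312, 82123) = 70811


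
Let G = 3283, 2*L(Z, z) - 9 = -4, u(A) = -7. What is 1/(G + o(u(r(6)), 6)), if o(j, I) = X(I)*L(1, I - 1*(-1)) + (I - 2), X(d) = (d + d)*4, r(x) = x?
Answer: 1/3407 ≈ 0.00029351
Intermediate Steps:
X(d) = 8*d (X(d) = (2*d)*4 = 8*d)
L(Z, z) = 5/2 (L(Z, z) = 9/2 + (½)*(-4) = 9/2 - 2 = 5/2)
o(j, I) = -2 + 21*I (o(j, I) = (8*I)*(5/2) + (I - 2) = 20*I + (-2 + I) = -2 + 21*I)
1/(G + o(u(r(6)), 6)) = 1/(3283 + (-2 + 21*6)) = 1/(3283 + (-2 + 126)) = 1/(3283 + 124) = 1/3407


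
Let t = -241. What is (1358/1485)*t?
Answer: -327278/1485 ≈ -220.39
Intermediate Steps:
(1358/1485)*t = (1358/1485)*(-241) = -327278/1485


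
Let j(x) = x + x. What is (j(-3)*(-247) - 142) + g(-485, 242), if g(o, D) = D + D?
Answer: 1824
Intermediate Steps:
g(o, D) = 2*D
j(x) = 2*x
(j(-3)*(-247) - 142) + g(-485, 242) = ((2*(-3))*(-247) - 142) + 2*242 = (-6*(-247) - 142) + 484 = (1482 - 142) + 484 = 1340 + 484 = 1824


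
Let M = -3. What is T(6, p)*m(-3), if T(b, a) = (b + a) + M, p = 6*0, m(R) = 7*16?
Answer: 336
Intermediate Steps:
m(R) = 112
p = 0
T(b, a) = -3 + a + b (T(b, a) = (b + a) - 3 = (a + b) - 3 = -3 + a + b)
T(6, p)*m(-3) = (-3 + 0 + 6)*112 = 3*112 = 336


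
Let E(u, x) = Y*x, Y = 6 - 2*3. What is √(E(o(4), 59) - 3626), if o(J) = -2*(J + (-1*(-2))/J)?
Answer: 7*I*√74 ≈ 60.216*I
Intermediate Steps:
Y = 0 (Y = 6 - 6 = 0)
o(J) = -4/J - 2*J (o(J) = -2*(J + 2/J) = -4/J - 2*J)
E(u, x) = 0 (E(u, x) = 0*x = 0)
√(E(o(4), 59) - 3626) = √(0 - 3626) = √(-3626) = 7*I*√74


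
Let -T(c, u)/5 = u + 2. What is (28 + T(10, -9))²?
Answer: 3969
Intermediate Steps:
T(c, u) = -10 - 5*u (T(c, u) = -5*(u + 2) = -5*(2 + u) = -10 - 5*u)
(28 + T(10, -9))² = (28 + (-10 - 5*(-9)))² = (28 + (-10 + 45))² = (28 + 35)² = 63² = 3969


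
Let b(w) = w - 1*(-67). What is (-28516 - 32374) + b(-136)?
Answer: -60959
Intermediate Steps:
b(w) = 67 + w (b(w) = w + 67 = 67 + w)
(-28516 - 32374) + b(-136) = (-28516 - 32374) + (67 - 136) = -60890 - 69 = -60959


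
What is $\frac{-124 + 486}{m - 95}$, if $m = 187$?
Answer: $\frac{181}{46} \approx 3.9348$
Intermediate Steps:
$\frac{-124 + 486}{m - 95} = \frac{-124 + 486}{187 - 95} = \frac{362}{92} = 362 \cdot \frac{1}{92} = \frac{181}{46}$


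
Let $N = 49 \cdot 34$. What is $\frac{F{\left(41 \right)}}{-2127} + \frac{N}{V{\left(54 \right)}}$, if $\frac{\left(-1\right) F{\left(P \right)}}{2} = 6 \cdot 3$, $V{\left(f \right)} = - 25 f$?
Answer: $- \frac{582497}{478575} \approx -1.2171$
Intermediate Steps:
$N = 1666$
$F{\left(P \right)} = -36$ ($F{\left(P \right)} = - 2 \cdot 6 \cdot 3 = \left(-2\right) 18 = -36$)
$\frac{F{\left(41 \right)}}{-2127} + \frac{N}{V{\left(54 \right)}} = - \frac{36}{-2127} + \frac{1666}{\left(-25\right) 54} = \left(-36\right) \left(- \frac{1}{2127}\right) + \frac{1666}{-1350} = \frac{12}{709} + 1666 \left(- \frac{1}{1350}\right) = \frac{12}{709} - \frac{833}{675} = - \frac{582497}{478575}$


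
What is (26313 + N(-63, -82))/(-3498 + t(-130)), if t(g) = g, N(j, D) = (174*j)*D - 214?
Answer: -924983/3628 ≈ -254.96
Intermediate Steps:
N(j, D) = -214 + 174*D*j (N(j, D) = 174*D*j - 214 = -214 + 174*D*j)
(26313 + N(-63, -82))/(-3498 + t(-130)) = (26313 + (-214 + 174*(-82)*(-63)))/(-3498 - 130) = (26313 + (-214 + 898884))/(-3628) = (26313 + 898670)*(-1/3628) = 924983*(-1/3628) = -924983/3628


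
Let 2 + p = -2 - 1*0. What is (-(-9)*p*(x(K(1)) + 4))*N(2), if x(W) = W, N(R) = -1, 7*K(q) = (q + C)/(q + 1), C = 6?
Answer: 162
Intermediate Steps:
K(q) = (6 + q)/(7*(1 + q)) (K(q) = ((q + 6)/(q + 1))/7 = ((6 + q)/(1 + q))/7 = (6 + q)/(7*(1 + q)))
p = -4 (p = -2 + (-2 - 1*0) = -2 + (-2 + 0) = -2 - 2 = -4)
(-(-9)*p*(x(K(1)) + 4))*N(2) = -(-9)*(-4*((6 + 1)/(7*(1 + 1)) + 4))*(-1) = -(-9)*(-4*((⅐)*7/2 + 4))*(-1) = -(-9)*(-4*((⅐)*(½)*7 + 4))*(-1) = -(-9)*(-4*(½ + 4))*(-1) = -(-9)*(-4*9/2)*(-1) = -(-9)*(-18)*(-1) = -9*18*(-1) = -162*(-1) = 162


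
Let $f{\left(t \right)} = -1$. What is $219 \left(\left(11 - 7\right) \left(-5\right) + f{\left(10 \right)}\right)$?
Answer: $-4599$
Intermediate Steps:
$219 \left(\left(11 - 7\right) \left(-5\right) + f{\left(10 \right)}\right) = 219 \left(\left(11 - 7\right) \left(-5\right) - 1\right) = 219 \left(4 \left(-5\right) - 1\right) = 219 \left(-20 - 1\right) = 219 \left(-21\right) = -4599$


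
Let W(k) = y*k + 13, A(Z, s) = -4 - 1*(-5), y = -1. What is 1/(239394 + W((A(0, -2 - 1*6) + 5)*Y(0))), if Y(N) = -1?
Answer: 1/239413 ≈ 4.1769e-6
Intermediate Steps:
A(Z, s) = 1 (A(Z, s) = -4 + 5 = 1)
W(k) = 13 - k (W(k) = -k + 13 = 13 - k)
1/(239394 + W((A(0, -2 - 1*6) + 5)*Y(0))) = 1/(239394 + (13 - (1 + 5)*(-1))) = 1/(239394 + (13 - 6*(-1))) = 1/(239394 + (13 - 1*(-6))) = 1/(239394 + (13 + 6)) = 1/(239394 + 19) = 1/239413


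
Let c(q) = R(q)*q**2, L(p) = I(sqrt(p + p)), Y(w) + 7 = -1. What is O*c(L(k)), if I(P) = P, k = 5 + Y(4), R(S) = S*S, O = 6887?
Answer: 247932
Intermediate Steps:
R(S) = S**2
Y(w) = -8 (Y(w) = -7 - 1 = -8)
k = -3 (k = 5 - 8 = -3)
L(p) = sqrt(2)*sqrt(p) (L(p) = sqrt(p + p) = sqrt(2*p) = sqrt(2)*sqrt(p))
c(q) = q**4 (c(q) = q**2*q**2 = q**4)
O*c(L(k)) = 6887*(sqrt(2)*sqrt(-3))**4 = 6887*(sqrt(2)*(I*sqrt(3)))**4 = 6887*(I*sqrt(6))**4 = 6887*36 = 247932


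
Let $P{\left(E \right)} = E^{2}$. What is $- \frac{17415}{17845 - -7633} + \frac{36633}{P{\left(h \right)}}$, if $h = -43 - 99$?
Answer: $\frac{291089757}{256869196} \approx 1.1332$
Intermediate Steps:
$h = -142$ ($h = -43 - 99 = -142$)
$- \frac{17415}{17845 - -7633} + \frac{36633}{P{\left(h \right)}} = - \frac{17415}{17845 - -7633} + \frac{36633}{\left(-142\right)^{2}} = - \frac{17415}{17845 + 7633} + \frac{36633}{20164} = - \frac{17415}{25478} + 36633 \cdot \frac{1}{20164} = \left(-17415\right) \frac{1}{25478} + \frac{36633}{20164} = - \frac{17415}{25478} + \frac{36633}{20164} = \frac{291089757}{256869196}$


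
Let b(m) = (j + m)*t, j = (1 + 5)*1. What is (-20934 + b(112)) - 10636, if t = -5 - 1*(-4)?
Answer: -31688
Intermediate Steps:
j = 6 (j = 6*1 = 6)
t = -1 (t = -5 + 4 = -1)
b(m) = -6 - m (b(m) = (6 + m)*(-1) = -6 - m)
(-20934 + b(112)) - 10636 = (-20934 + (-6 - 1*112)) - 10636 = (-20934 + (-6 - 112)) - 10636 = (-20934 - 118) - 10636 = -21052 - 10636 = -31688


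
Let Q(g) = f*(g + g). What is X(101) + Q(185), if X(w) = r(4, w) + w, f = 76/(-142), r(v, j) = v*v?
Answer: -5753/71 ≈ -81.028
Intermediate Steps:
r(v, j) = v²
f = -38/71 (f = 76*(-1/142) = -38/71 ≈ -0.53521)
X(w) = 16 + w (X(w) = 4² + w = 16 + w)
Q(g) = -76*g/71 (Q(g) = -38*(g + g)/71 = -76*g/71)
X(101) + Q(185) = (16 + 101) - 76/71*185 = 117 - 14060/71 = -5753/71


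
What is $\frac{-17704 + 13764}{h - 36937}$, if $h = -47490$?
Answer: $\frac{3940}{84427} \approx 0.046668$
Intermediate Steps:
$\frac{-17704 + 13764}{h - 36937} = \frac{-17704 + 13764}{-47490 - 36937} = - \frac{3940}{-47490 - 36937} = - \frac{3940}{-84427} = \left(-3940\right) \left(- \frac{1}{84427}\right) = \frac{3940}{84427}$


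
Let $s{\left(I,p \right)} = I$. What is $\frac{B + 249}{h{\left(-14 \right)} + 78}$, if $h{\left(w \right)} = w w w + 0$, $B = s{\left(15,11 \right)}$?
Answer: $- \frac{132}{1333} \approx -0.099025$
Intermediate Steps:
$B = 15$
$h{\left(w \right)} = w^{3}$ ($h{\left(w \right)} = w^{2} w + 0 = w^{3} + 0 = w^{3}$)
$\frac{B + 249}{h{\left(-14 \right)} + 78} = \frac{15 + 249}{\left(-14\right)^{3} + 78} = \frac{264}{-2744 + 78} = \frac{264}{-2666} = 264 \left(- \frac{1}{2666}\right) = - \frac{132}{1333}$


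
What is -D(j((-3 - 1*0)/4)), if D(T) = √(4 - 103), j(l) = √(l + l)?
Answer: -3*I*√11 ≈ -9.9499*I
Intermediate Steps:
j(l) = √2*√l (j(l) = √(2*l) = √2*√l)
D(T) = 3*I*√11 (D(T) = √(-99) = 3*I*√11)
-D(j((-3 - 1*0)/4)) = -3*I*√11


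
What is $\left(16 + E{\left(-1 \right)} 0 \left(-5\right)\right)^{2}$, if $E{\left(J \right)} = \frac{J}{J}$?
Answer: $256$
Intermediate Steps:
$E{\left(J \right)} = 1$
$\left(16 + E{\left(-1 \right)} 0 \left(-5\right)\right)^{2} = \left(16 + 1 \cdot 0 \left(-5\right)\right)^{2} = \left(16 + 0 \left(-5\right)\right)^{2} = \left(16 + 0\right)^{2} = 16^{2} = 256$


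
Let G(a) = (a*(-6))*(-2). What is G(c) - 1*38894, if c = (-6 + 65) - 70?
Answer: -39026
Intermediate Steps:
c = -11 (c = 59 - 70 = -11)
G(a) = 12*a (G(a) = -6*a*(-2) = 12*a)
G(c) - 1*38894 = 12*(-11) - 1*38894 = -132 - 38894 = -39026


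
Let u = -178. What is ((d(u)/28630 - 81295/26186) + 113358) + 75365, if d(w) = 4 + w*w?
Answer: 70742556495629/374852590 ≈ 1.8872e+5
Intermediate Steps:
d(w) = 4 + w²
((d(u)/28630 - 81295/26186) + 113358) + 75365 = (((4 + (-178)²)/28630 - 81295/26186) + 113358) + 75365 = (((4 + 31684)*(1/28630) - 81295*1/26186) + 113358) + 75365 = ((31688*(1/28630) - 81295/26186) + 113358) + 75365 = ((15844/14315 - 81295/26186) + 113358) + 75365 = (-748846941/374852590 + 113358) + 75365 = 42491791050279/374852590 + 75365 = 70742556495629/374852590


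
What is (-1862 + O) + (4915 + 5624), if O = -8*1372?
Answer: -2299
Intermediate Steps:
O = -10976
(-1862 + O) + (4915 + 5624) = (-1862 - 10976) + (4915 + 5624) = -12838 + 10539 = -2299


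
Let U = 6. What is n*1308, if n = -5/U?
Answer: -1090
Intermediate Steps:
n = -⅚ (n = -5/6 = -5*⅙ = -⅚ ≈ -0.83333)
n*1308 = -⅚*1308 = -1090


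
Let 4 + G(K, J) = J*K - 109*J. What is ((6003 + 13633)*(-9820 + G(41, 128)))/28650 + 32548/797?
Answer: -48171449796/3805675 ≈ -12658.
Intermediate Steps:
G(K, J) = -4 - 109*J + J*K (G(K, J) = -4 + (J*K - 109*J) = -4 + (-109*J + J*K) = -4 - 109*J + J*K)
((6003 + 13633)*(-9820 + G(41, 128)))/28650 + 32548/797 = ((6003 + 13633)*(-9820 + (-4 - 109*128 + 128*41)))/28650 + 32548/797 = (19636*(-9820 + (-4 - 13952 + 5248)))*(1/28650) + 32548*(1/797) = (19636*(-9820 - 8708))*(1/28650) + 32548/797 = (19636*(-18528))*(1/28650) + 32548/797 = -363815808*1/28650 + 32548/797 = -60635968/4775 + 32548/797 = -48171449796/3805675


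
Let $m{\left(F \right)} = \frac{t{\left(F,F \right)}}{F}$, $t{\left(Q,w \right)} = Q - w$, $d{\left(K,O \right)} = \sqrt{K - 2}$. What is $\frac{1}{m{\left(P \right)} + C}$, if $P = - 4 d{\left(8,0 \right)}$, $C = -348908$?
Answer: $- \frac{1}{348908} \approx -2.8661 \cdot 10^{-6}$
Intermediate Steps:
$d{\left(K,O \right)} = \sqrt{-2 + K}$
$P = - 4 \sqrt{6}$ ($P = - 4 \sqrt{-2 + 8} = - 4 \sqrt{6} \approx -9.798$)
$m{\left(F \right)} = 0$ ($m{\left(F \right)} = \frac{F - F}{F} = \frac{0}{F} = 0$)
$\frac{1}{m{\left(P \right)} + C} = \frac{1}{0 - 348908} = \frac{1}{-348908} = - \frac{1}{348908}$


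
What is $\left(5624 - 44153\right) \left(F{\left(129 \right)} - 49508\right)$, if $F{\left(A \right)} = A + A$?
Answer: $1897553250$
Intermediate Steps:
$F{\left(A \right)} = 2 A$
$\left(5624 - 44153\right) \left(F{\left(129 \right)} - 49508\right) = \left(5624 - 44153\right) \left(2 \cdot 129 - 49508\right) = - 38529 \left(258 - 49508\right) = \left(-38529\right) \left(-49250\right) = 1897553250$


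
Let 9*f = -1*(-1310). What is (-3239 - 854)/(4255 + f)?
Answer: -36837/39605 ≈ -0.93011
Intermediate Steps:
f = 1310/9 (f = (-1*(-1310))/9 = (1/9)*1310 = 1310/9 ≈ 145.56)
(-3239 - 854)/(4255 + f) = (-3239 - 854)/(4255 + 1310/9) = -4093/39605/9 = -4093*9/39605 = -36837/39605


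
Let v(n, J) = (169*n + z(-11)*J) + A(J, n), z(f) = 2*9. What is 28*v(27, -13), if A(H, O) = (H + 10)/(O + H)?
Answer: 121206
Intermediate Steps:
A(H, O) = (10 + H)/(H + O)
z(f) = 18
v(n, J) = 18*J + 169*n + (10 + J)/(J + n) (v(n, J) = (169*n + 18*J) + (10 + J)/(J + n) = (18*J + 169*n) + (10 + J)/(J + n) = 18*J + 169*n + (10 + J)/(J + n))
28*v(27, -13) = 28*((10 - 13 + (-13 + 27)*(18*(-13) + 169*27))/(-13 + 27)) = 28*((10 - 13 + 14*(-234 + 4563))/14) = 28*((10 - 13 + 14*4329)/14) = 28*((10 - 13 + 60606)/14) = 28*((1/14)*60603) = 28*(60603/14) = 121206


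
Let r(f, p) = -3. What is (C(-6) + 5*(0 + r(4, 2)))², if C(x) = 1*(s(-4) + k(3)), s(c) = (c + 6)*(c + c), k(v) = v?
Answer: 784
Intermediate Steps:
s(c) = 2*c*(6 + c) (s(c) = (6 + c)*(2*c) = 2*c*(6 + c))
C(x) = -13 (C(x) = 1*(2*(-4)*(6 - 4) + 3) = 1*(2*(-4)*2 + 3) = 1*(-16 + 3) = 1*(-13) = -13)
(C(-6) + 5*(0 + r(4, 2)))² = (-13 + 5*(0 - 3))² = (-13 + 5*(-3))² = (-13 - 15)² = (-28)² = 784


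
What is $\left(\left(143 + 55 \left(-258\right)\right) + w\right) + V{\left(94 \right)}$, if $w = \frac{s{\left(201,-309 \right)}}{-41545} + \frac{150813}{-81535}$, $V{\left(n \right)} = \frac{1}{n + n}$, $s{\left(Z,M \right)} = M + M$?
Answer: $- \frac{1789331571821333}{127365171220} \approx -14049.0$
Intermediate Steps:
$s{\left(Z,M \right)} = 2 M$
$V{\left(n \right)} = \frac{1}{2 n}$
$w = - \frac{1243027491}{677474315}$ ($w = \frac{2 \left(-309\right)}{-41545} + \frac{150813}{-81535} = \left(-618\right) \left(- \frac{1}{41545}\right) + 150813 \left(- \frac{1}{81535}\right) = \frac{618}{41545} - \frac{150813}{81535} = - \frac{1243027491}{677474315} \approx -1.8348$)
$\left(\left(143 + 55 \left(-258\right)\right) + w\right) + V{\left(94 \right)} = \left(\left(143 + 55 \left(-258\right)\right) - \frac{1243027491}{677474315}\right) + \frac{1}{2 \cdot 94} = \left(\left(143 - 14190\right) - \frac{1243027491}{677474315}\right) + \frac{1}{2} \cdot \frac{1}{94} = \left(-14047 - \frac{1243027491}{677474315}\right) + \frac{1}{188} = - \frac{9517724730296}{677474315} + \frac{1}{188} = - \frac{1789331571821333}{127365171220}$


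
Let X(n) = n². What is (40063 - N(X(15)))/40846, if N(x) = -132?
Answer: 40195/40846 ≈ 0.98406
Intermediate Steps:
(40063 - N(X(15)))/40846 = (40063 - 1*(-132))/40846 = (40063 + 132)*(1/40846) = 40195*(1/40846) = 40195/40846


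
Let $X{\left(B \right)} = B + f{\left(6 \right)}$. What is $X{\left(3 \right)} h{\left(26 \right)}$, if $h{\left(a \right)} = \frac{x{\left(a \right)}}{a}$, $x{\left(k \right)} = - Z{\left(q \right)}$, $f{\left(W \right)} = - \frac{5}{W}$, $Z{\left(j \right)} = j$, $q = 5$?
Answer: $- \frac{5}{12} \approx -0.41667$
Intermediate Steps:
$x{\left(k \right)} = -5$ ($x{\left(k \right)} = \left(-1\right) 5 = -5$)
$X{\left(B \right)} = - \frac{5}{6} + B$ ($X{\left(B \right)} = B - \frac{5}{6} = - \frac{5}{6} + B$)
$h{\left(a \right)} = - \frac{5}{a}$
$X{\left(3 \right)} h{\left(26 \right)} = \left(- \frac{5}{6} + 3\right) \left(- \frac{5}{26}\right) = \frac{13 \left(\left(-5\right) \frac{1}{26}\right)}{6} = \frac{13}{6} \left(- \frac{5}{26}\right) = - \frac{5}{12}$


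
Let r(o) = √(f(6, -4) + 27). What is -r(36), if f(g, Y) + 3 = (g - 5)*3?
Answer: -3*√3 ≈ -5.1962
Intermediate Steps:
f(g, Y) = -18 + 3*g (f(g, Y) = -3 + (g - 5)*3 = -3 + (-5 + g)*3 = -3 + (-15 + 3*g) = -18 + 3*g)
r(o) = 3*√3 (r(o) = √((-18 + 3*6) + 27) = √((-18 + 18) + 27) = √(0 + 27) = √27 = 3*√3)
-r(36) = -3*√3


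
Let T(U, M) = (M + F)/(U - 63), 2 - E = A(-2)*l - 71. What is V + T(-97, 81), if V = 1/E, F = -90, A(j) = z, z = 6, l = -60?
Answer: 4057/69280 ≈ 0.058559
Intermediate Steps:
A(j) = 6
E = 433 (E = 2 - (6*(-60) - 71) = 2 - (-360 - 71) = 2 - 1*(-431) = 2 + 431 = 433)
V = 1/433 ≈ 0.0023095
T(U, M) = (-90 + M)/(-63 + U) (T(U, M) = (M - 90)/(U - 63) = (-90 + M)/(-63 + U))
V + T(-97, 81) = 1/433 + (-90 + 81)/(-63 - 97) = 1/433 - 9/(-160) = 1/433 - 1/160*(-9) = 1/433 + 9/160 = 4057/69280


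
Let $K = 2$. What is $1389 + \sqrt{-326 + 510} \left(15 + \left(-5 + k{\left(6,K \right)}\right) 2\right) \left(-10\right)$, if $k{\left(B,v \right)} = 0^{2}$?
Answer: $1389 - 100 \sqrt{46} \approx 710.77$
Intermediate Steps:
$k{\left(B,v \right)} = 0$
$1389 + \sqrt{-326 + 510} \left(15 + \left(-5 + k{\left(6,K \right)}\right) 2\right) \left(-10\right) = 1389 + \sqrt{-326 + 510} \left(15 + \left(-5 + 0\right) 2\right) \left(-10\right) = 1389 + \sqrt{184} \left(15 - 10\right) \left(-10\right) = 1389 + 2 \sqrt{46} \left(15 - 10\right) \left(-10\right) = 1389 + 2 \sqrt{46} \cdot 5 \left(-10\right) = 1389 + 2 \sqrt{46} \left(-50\right) = 1389 - 100 \sqrt{46}$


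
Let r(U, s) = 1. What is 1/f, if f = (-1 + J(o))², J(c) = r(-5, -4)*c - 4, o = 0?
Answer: 1/25 ≈ 0.040000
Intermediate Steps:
J(c) = -4 + c (J(c) = 1*c - 4 = c - 4 = -4 + c)
f = 25 (f = (-1 + (-4 + 0))² = (-1 - 4)² = (-5)² = 25)
1/f = 1/25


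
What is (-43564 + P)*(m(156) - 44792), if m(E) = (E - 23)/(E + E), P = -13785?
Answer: 801450611879/312 ≈ 2.5688e+9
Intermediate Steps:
m(E) = (-23 + E)/(2*E) (m(E) = (-23 + E)/((2*E)) = (-23 + E)*(1/(2*E)) = (-23 + E)/(2*E))
(-43564 + P)*(m(156) - 44792) = (-43564 - 13785)*((½)*(-23 + 156)/156 - 44792) = -57349*((½)*(1/156)*133 - 44792) = -57349*(133/312 - 44792) = -57349*(-13974971/312) = 801450611879/312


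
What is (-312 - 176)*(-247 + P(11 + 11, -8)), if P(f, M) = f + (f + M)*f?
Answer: -40504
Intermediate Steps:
P(f, M) = f + f*(M + f) (P(f, M) = f + (M + f)*f = f + f*(M + f))
(-312 - 176)*(-247 + P(11 + 11, -8)) = (-312 - 176)*(-247 + (11 + 11)*(1 - 8 + (11 + 11))) = -488*(-247 + 22*(1 - 8 + 22)) = -488*(-247 + 22*15) = -488*(-247 + 330) = -488*83 = -40504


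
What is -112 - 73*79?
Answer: -5879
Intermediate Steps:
-112 - 73*79 = -112 - 5767 = -5879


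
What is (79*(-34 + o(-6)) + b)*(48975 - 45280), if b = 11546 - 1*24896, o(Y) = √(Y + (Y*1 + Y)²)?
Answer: -59253020 + 291905*√138 ≈ -5.5824e+7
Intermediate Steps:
o(Y) = √(Y + 4*Y²) (o(Y) = √(Y + (Y + Y)²) = √(Y + (2*Y)²) = √(Y + 4*Y²))
b = -13350 (b = 11546 - 24896 = -13350)
(79*(-34 + o(-6)) + b)*(48975 - 45280) = (79*(-34 + √(-6*(1 + 4*(-6)))) - 13350)*(48975 - 45280) = (79*(-34 + √(-6*(1 - 24))) - 13350)*3695 = (79*(-34 + √(-6*(-23))) - 13350)*3695 = (79*(-34 + √138) - 13350)*3695 = ((-2686 + 79*√138) - 13350)*3695 = (-16036 + 79*√138)*3695 = -59253020 + 291905*√138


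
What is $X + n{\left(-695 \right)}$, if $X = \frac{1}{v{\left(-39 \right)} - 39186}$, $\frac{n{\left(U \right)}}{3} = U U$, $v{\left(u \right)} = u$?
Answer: $\frac{56839966874}{39225} \approx 1.4491 \cdot 10^{6}$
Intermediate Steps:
$n{\left(U \right)} = 3 U^{2}$ ($n{\left(U \right)} = 3 U U = 3 U^{2}$)
$X = - \frac{1}{39225}$ ($X = \frac{1}{-39 - 39186} = \frac{1}{-39225} = - \frac{1}{39225} \approx -2.5494 \cdot 10^{-5}$)
$X + n{\left(-695 \right)} = - \frac{1}{39225} + 3 \left(-695\right)^{2} = - \frac{1}{39225} + 3 \cdot 483025 = - \frac{1}{39225} + 1449075 = \frac{56839966874}{39225}$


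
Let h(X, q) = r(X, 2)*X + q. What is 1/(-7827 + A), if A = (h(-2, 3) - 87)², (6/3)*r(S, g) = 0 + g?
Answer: -1/431 ≈ -0.0023202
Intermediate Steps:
r(S, g) = g/2 (r(S, g) = (0 + g)/2 = g/2)
h(X, q) = X + q (h(X, q) = ((½)*2)*X + q = 1*X + q = X + q)
A = 7396 (A = ((-2 + 3) - 87)² = (1 - 87)² = (-86)² = 7396)
1/(-7827 + A) = 1/(-7827 + 7396) = 1/(-431) = -1/431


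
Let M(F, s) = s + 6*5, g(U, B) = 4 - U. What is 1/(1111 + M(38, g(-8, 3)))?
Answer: 1/1153 ≈ 0.00086730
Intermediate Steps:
M(F, s) = 30 + s (M(F, s) = s + 30 = 30 + s)
1/(1111 + M(38, g(-8, 3))) = 1/(1111 + (30 + (4 - 1*(-8)))) = 1/(1111 + (30 + (4 + 8))) = 1/(1111 + (30 + 12)) = 1/(1111 + 42) = 1/1153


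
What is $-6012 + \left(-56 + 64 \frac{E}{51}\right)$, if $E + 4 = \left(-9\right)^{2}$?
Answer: $- \frac{304540}{51} \approx -5971.4$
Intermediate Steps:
$E = 77$ ($E = -4 + \left(-9\right)^{2} = -4 + 81 = 77$)
$-6012 + \left(-56 + 64 \frac{E}{51}\right) = -6012 - \left(56 - 64 \cdot \frac{77}{51}\right) = -6012 - \left(56 - 64 \cdot 77 \cdot \frac{1}{51}\right) = -6012 + \left(-56 + 64 \cdot \frac{77}{51}\right) = -6012 + \left(-56 + \frac{4928}{51}\right) = -6012 + \frac{2072}{51} = - \frac{304540}{51}$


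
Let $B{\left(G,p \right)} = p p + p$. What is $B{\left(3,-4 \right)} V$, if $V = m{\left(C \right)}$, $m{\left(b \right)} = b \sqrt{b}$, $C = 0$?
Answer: $0$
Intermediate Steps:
$m{\left(b \right)} = b^{\frac{3}{2}}$
$B{\left(G,p \right)} = p + p^{2}$ ($B{\left(G,p \right)} = p^{2} + p = p + p^{2}$)
$V = 0$ ($V = 0^{\frac{3}{2}} = 0$)
$B{\left(3,-4 \right)} V = - 4 \left(1 - 4\right) 0 = \left(-4\right) \left(-3\right) 0 = 12 \cdot 0 = 0$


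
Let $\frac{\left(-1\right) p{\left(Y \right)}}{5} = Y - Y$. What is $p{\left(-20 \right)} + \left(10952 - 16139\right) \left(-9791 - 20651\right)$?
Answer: $157902654$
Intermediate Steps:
$p{\left(Y \right)} = 0$ ($p{\left(Y \right)} = - 5 \left(Y - Y\right) = \left(-5\right) 0 = 0$)
$p{\left(-20 \right)} + \left(10952 - 16139\right) \left(-9791 - 20651\right) = 0 + \left(10952 - 16139\right) \left(-9791 - 20651\right) = 0 - -157902654 = 0 + 157902654 = 157902654$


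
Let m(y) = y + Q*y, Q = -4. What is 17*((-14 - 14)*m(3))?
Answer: 4284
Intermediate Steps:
m(y) = -3*y (m(y) = y - 4*y = -3*y)
17*((-14 - 14)*m(3)) = 17*((-14 - 14)*(-3*3)) = 17*(-28*(-9)) = 17*252 = 4284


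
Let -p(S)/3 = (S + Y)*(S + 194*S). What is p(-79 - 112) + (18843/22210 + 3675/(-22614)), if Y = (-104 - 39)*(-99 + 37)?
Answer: 40569851443795946/41854745 ≈ 9.6930e+8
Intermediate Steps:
Y = 8866 (Y = -143*(-62) = 8866)
p(S) = -585*S*(8866 + S) (p(S) = -3*(S + 8866)*(S + 194*S) = -3*(8866 + S)*195*S = -585*S*(8866 + S))
p(-79 - 112) + (18843/22210 + 3675/(-22614)) = -585*(-79 - 112)*(8866 + (-79 - 112)) + (18843/22210 + 3675/(-22614)) = -585*(-191)*(8866 - 191) + (18843*(1/22210) + 3675*(-1/22614)) = -585*(-191)*8675 + (18843/22210 - 1225/7538) = 969301125 + 28707821/41854745 = 40569851443795946/41854745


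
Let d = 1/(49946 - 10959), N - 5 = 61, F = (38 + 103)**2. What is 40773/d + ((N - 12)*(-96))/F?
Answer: 3511463844183/2209 ≈ 1.5896e+9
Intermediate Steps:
F = 19881 (F = 141**2 = 19881)
N = 66 (N = 5 + 61 = 66)
d = 1/38987 ≈ 2.5650e-5
40773/d + ((N - 12)*(-96))/F = 40773/(1/38987) + ((66 - 12)*(-96))/19881 = 40773*38987 + (54*(-96))*(1/19881) = 1589616951 - 5184*1/19881 = 1589616951 - 576/2209 = 3511463844183/2209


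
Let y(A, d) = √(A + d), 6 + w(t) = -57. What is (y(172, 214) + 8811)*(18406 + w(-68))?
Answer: 161620173 + 18343*√386 ≈ 1.6198e+8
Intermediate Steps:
w(t) = -63 (w(t) = -6 - 57 = -63)
(y(172, 214) + 8811)*(18406 + w(-68)) = (√(172 + 214) + 8811)*(18406 - 63) = (√386 + 8811)*18343 = (8811 + √386)*18343 = 161620173 + 18343*√386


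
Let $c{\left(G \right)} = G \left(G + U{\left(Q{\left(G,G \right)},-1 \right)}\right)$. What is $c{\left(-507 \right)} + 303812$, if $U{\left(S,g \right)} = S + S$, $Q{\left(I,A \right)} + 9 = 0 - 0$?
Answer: $569987$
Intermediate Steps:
$Q{\left(I,A \right)} = -9$ ($Q{\left(I,A \right)} = -9 + \left(0 - 0\right) = -9 + \left(0 + 0\right) = -9 + 0 = -9$)
$U{\left(S,g \right)} = 2 S$
$c{\left(G \right)} = G \left(-18 + G\right)$ ($c{\left(G \right)} = G \left(G + 2 \left(-9\right)\right) = G \left(G - 18\right) = G \left(-18 + G\right)$)
$c{\left(-507 \right)} + 303812 = - 507 \left(-18 - 507\right) + 303812 = \left(-507\right) \left(-525\right) + 303812 = 266175 + 303812 = 569987$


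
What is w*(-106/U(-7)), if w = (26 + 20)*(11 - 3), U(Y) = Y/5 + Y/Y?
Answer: 97520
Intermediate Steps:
U(Y) = 1 + Y/5 (U(Y) = Y*(⅕) + 1 = Y/5 + 1 = 1 + Y/5)
w = 368 (w = 46*8 = 368)
w*(-106/U(-7)) = 368*(-106/(1 + (⅕)*(-7))) = 368*(-106/(1 - 7/5)) = 368*(-106/(-⅖)) = 368*(-106*(-5/2)) = 368*265 = 97520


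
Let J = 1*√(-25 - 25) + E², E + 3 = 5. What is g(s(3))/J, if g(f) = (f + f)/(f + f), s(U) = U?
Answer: 2/33 - 5*I*√2/66 ≈ 0.060606 - 0.10714*I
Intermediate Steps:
E = 2 (E = -3 + 5 = 2)
g(f) = 1 (g(f) = (2*f)/((2*f)) = (2*f)*(1/(2*f)) = 1)
J = 4 + 5*I*√2 (J = 1*√(-25 - 25) + 2² = 1*√(-50) + 4 = 1*(5*I*√2) + 4 = 5*I*√2 + 4 = 4 + 5*I*√2 ≈ 4.0 + 7.0711*I)
g(s(3))/J = 1/(4 + 5*I*√2)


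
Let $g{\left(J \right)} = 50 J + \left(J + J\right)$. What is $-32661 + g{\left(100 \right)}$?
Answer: $-27461$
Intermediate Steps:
$g{\left(J \right)} = 52 J$ ($g{\left(J \right)} = 50 J + 2 J = 52 J$)
$-32661 + g{\left(100 \right)} = -32661 + 52 \cdot 100 = -32661 + 5200 = -27461$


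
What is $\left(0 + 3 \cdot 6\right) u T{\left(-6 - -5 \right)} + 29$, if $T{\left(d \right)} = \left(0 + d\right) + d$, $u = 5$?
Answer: $-151$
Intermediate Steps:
$T{\left(d \right)} = 2 d$ ($T{\left(d \right)} = d + d = 2 d$)
$\left(0 + 3 \cdot 6\right) u T{\left(-6 - -5 \right)} + 29 = \left(0 + 3 \cdot 6\right) 5 \cdot 2 \left(-6 - -5\right) + 29 = \left(0 + 18\right) 5 \cdot 2 \left(-6 + 5\right) + 29 = 18 \cdot 5 \cdot 2 \left(-1\right) + 29 = 90 \left(-2\right) + 29 = -180 + 29 = -151$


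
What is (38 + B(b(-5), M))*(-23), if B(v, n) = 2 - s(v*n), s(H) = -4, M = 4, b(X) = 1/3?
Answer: -1012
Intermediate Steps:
b(X) = ⅓
B(v, n) = 6 (B(v, n) = 2 - 1*(-4) = 2 + 4 = 6)
(38 + B(b(-5), M))*(-23) = (38 + 6)*(-23) = 44*(-23) = -1012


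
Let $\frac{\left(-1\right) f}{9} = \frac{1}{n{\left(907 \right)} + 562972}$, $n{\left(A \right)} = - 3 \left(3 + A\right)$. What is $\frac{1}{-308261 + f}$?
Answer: $- \frac{560242}{172700759171} \approx -3.244 \cdot 10^{-6}$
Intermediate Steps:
$n{\left(A \right)} = -9 - 3 A$
$f = - \frac{9}{560242}$ ($f = - \frac{9}{\left(-9 - 2721\right) + 562972} = - \frac{9}{-2730 + 562972} = - \frac{9}{560242} \approx -1.6064 \cdot 10^{-5}$)
$\frac{1}{-308261 + f} = \frac{1}{-308261 - \frac{9}{560242}} = \frac{1}{- \frac{172700759171}{560242}} = - \frac{560242}{172700759171}$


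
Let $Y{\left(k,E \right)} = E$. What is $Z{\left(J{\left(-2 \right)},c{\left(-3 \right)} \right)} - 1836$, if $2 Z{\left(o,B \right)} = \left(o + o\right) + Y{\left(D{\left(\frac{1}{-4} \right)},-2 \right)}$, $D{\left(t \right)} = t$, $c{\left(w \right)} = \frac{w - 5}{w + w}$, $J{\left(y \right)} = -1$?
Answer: $-1838$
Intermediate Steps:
$c{\left(w \right)} = \frac{-5 + w}{2 w}$
$Z{\left(o,B \right)} = -1 + o$ ($Z{\left(o,B \right)} = \frac{\left(o + o\right) - 2}{2} = \frac{2 o - 2}{2} = \frac{-2 + 2 o}{2} = -1 + o$)
$Z{\left(J{\left(-2 \right)},c{\left(-3 \right)} \right)} - 1836 = \left(-1 - 1\right) - 1836 = -2 - 1836 = -1838$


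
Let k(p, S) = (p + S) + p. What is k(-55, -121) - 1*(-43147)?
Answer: 42916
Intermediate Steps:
k(p, S) = S + 2*p (k(p, S) = (S + p) + p = S + 2*p)
k(-55, -121) - 1*(-43147) = (-121 + 2*(-55)) - 1*(-43147) = (-121 - 110) + 43147 = -231 + 43147 = 42916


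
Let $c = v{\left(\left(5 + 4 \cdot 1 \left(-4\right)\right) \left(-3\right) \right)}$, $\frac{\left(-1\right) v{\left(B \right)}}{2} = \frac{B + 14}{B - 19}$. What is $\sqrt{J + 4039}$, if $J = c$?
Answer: $\frac{\sqrt{197582}}{7} \approx 63.5$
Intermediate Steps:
$v{\left(B \right)} = - \frac{2 \left(14 + B\right)}{-19 + B}$ ($v{\left(B \right)} = - 2 \frac{B + 14}{B - 19} = - 2 \frac{14 + B}{-19 + B} = - \frac{2 \left(14 + B\right)}{-19 + B}$)
$c = - \frac{47}{7}$ ($c = \frac{2 \left(-14 - \left(5 + 4 \cdot 1 \left(-4\right)\right) \left(-3\right)\right)}{-19 + \left(5 + 4 \cdot 1 \left(-4\right)\right) \left(-3\right)} = \frac{2 \left(-14 - \left(5 + 4 \left(-4\right)\right) \left(-3\right)\right)}{-19 + \left(5 + 4 \left(-4\right)\right) \left(-3\right)} = \frac{2 \left(-14 - \left(5 - 16\right) \left(-3\right)\right)}{-19 + \left(5 - 16\right) \left(-3\right)} = \frac{2 \left(-14 - \left(-11\right) \left(-3\right)\right)}{-19 - -33} = \frac{2 \left(-14 - 33\right)}{-19 + 33} = \frac{2 \left(-14 - 33\right)}{14} = 2 \cdot \frac{1}{14} \left(-47\right) = - \frac{47}{7} \approx -6.7143$)
$J = - \frac{47}{7} \approx -6.7143$
$\sqrt{J + 4039} = \sqrt{- \frac{47}{7} + 4039} = \sqrt{\frac{28226}{7}} = \frac{\sqrt{197582}}{7}$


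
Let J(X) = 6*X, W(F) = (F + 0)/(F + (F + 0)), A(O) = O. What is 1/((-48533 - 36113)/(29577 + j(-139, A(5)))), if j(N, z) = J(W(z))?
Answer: -14790/42323 ≈ -0.34946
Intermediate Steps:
W(F) = ½ (W(F) = F/(F + F) = F/((2*F)) = F*(1/(2*F)) = ½)
j(N, z) = 3 (j(N, z) = 6*(½) = 3)
1/((-48533 - 36113)/(29577 + j(-139, A(5)))) = 1/((-48533 - 36113)/(29577 + 3)) = 1/(-84646/29580) = 1/(-84646*1/29580) = 1/(-42323/14790) = -14790/42323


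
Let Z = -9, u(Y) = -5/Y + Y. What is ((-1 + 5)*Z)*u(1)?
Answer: 144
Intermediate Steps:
u(Y) = Y - 5/Y
((-1 + 5)*Z)*u(1) = ((-1 + 5)*(-9))*(1 - 5/1) = (4*(-9))*(1 - 5*1) = -36*(1 - 5) = -36*(-4) = 144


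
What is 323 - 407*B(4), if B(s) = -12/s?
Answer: 1544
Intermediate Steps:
323 - 407*B(4) = 323 - (-4884)/4 = 323 - 407*(-3) = 323 + 1221 = 1544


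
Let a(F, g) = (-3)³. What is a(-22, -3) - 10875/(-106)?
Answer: 8013/106 ≈ 75.594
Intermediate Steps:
a(F, g) = -27
a(-22, -3) - 10875/(-106) = -27 - 10875/(-106) = -27 - 10875*(-1)/106 = -27 - 375*(-29/106) = -27 + 10875/106 = 8013/106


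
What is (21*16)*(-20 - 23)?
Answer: -14448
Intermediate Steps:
(21*16)*(-20 - 23) = 336*(-43) = -14448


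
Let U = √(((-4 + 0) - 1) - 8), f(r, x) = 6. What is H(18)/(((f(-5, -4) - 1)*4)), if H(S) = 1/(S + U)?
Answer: 9/3370 - I*√13/6740 ≈ 0.0026706 - 0.00053495*I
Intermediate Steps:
U = I*√13 (U = √((-4 - 1) - 8) = √(-5 - 8) = √(-13) = I*√13 ≈ 3.6056*I)
H(S) = 1/(S + I*√13)
H(18)/(((f(-5, -4) - 1)*4)) = 1/((18 + I*√13)*(((6 - 1)*4))) = 1/((18 + I*√13)*((5*4))) = 1/((18 + I*√13)*20) = (1/20)/(18 + I*√13) = 1/(20*(18 + I*√13))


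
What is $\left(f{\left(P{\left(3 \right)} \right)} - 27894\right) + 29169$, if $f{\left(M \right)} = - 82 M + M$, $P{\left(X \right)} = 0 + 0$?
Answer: $1275$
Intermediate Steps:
$P{\left(X \right)} = 0$
$f{\left(M \right)} = - 81 M$
$\left(f{\left(P{\left(3 \right)} \right)} - 27894\right) + 29169 = \left(\left(-81\right) 0 - 27894\right) + 29169 = \left(0 - 27894\right) + 29169 = -27894 + 29169 = 1275$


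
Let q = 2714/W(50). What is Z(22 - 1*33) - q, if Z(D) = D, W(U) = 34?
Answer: -1544/17 ≈ -90.823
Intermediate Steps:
q = 1357/17 (q = 2714/34 = 2714*(1/34) = 1357/17 ≈ 79.823)
Z(22 - 1*33) - q = (22 - 1*33) - 1*1357/17 = (22 - 33) - 1357/17 = -11 - 1357/17 = -1544/17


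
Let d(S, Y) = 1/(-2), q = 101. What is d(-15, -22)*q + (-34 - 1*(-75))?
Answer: -19/2 ≈ -9.5000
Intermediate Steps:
d(S, Y) = -½
d(-15, -22)*q + (-34 - 1*(-75)) = -½*101 + (-34 - 1*(-75)) = -101/2 + (-34 + 75) = -101/2 + 41 = -19/2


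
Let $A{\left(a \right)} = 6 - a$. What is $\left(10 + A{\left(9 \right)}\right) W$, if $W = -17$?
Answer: $-119$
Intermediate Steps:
$\left(10 + A{\left(9 \right)}\right) W = \left(10 + \left(6 - 9\right)\right) \left(-17\right) = \left(10 - 3\right) \left(-17\right) = 7 \left(-17\right) = -119$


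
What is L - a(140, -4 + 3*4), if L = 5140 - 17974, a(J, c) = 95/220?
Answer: -564715/44 ≈ -12834.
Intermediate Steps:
a(J, c) = 19/44 (a(J, c) = 95*(1/220) = 19/44)
L = -12834
L - a(140, -4 + 3*4) = -12834 - 1*19/44 = -12834 - 19/44 = -564715/44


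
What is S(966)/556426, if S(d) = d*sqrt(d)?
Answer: 483*sqrt(966)/278213 ≈ 0.053958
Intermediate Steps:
S(d) = d**(3/2)
S(966)/556426 = 966**(3/2)/556426 = (966*sqrt(966))*(1/556426) = 483*sqrt(966)/278213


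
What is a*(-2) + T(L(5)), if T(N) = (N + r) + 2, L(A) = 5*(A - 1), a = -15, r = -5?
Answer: 47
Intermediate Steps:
L(A) = -5 + 5*A (L(A) = 5*(-1 + A) = -5 + 5*A)
T(N) = -3 + N (T(N) = (N - 5) + 2 = (-5 + N) + 2 = -3 + N)
a*(-2) + T(L(5)) = -15*(-2) + (-3 + (-5 + 5*5)) = 30 + (-3 + (-5 + 25)) = 30 + (-3 + 20) = 30 + 17 = 47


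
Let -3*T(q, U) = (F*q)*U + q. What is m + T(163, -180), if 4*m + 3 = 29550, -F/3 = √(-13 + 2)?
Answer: 87989/12 - 29340*I*√11 ≈ 7332.4 - 97310.0*I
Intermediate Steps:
F = -3*I*√11 (F = -3*√(-13 + 2) = -3*I*√11 ≈ -9.9499*I)
m = 29547/4 (m = -¾ + (¼)*29550 = -¾ + 14775/2 = 29547/4 ≈ 7386.8)
T(q, U) = -q/3 + I*U*q*√11 (T(q, U) = -(((-3*I*√11)*q)*U + q)/3 = -((-3*I*q*√11)*U + q)/3 = -(-3*I*U*q*√11 + q)/3 = -(q - 3*I*U*q*√11)/3 = -q/3 + I*U*q*√11)
m + T(163, -180) = 29547/4 + 163*(-⅓ + I*(-180)*√11) = 29547/4 + 163*(-⅓ - 180*I*√11) = 29547/4 + (-163/3 - 29340*I*√11) = 87989/12 - 29340*I*√11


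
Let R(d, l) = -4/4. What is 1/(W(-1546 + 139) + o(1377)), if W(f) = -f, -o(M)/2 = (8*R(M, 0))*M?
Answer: 1/23439 ≈ 4.2664e-5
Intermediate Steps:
R(d, l) = -1 (R(d, l) = -4*¼ = -1)
o(M) = 16*M (o(M) = -2*8*(-1)*M = -(-16)*M = 16*M)
1/(W(-1546 + 139) + o(1377)) = 1/(-(-1546 + 139) + 16*1377) = 1/(-1*(-1407) + 22032) = 1/(1407 + 22032) = 1/23439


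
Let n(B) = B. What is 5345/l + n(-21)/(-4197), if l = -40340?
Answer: -1439055/11287132 ≈ -0.12750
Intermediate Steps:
5345/l + n(-21)/(-4197) = 5345/(-40340) - 21/(-4197) = 5345*(-1/40340) - 21*(-1/4197) = -1069/8068 + 7/1399 = -1439055/11287132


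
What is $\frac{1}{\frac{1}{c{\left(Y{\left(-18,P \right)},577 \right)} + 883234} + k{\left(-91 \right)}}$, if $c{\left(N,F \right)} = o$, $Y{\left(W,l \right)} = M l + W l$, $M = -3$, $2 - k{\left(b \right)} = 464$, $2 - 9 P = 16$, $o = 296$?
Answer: $- \frac{883530}{408190859} \approx -0.0021645$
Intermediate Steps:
$P = - \frac{14}{9}$ ($P = \frac{2}{9} - \frac{16}{9} = - \frac{14}{9} \approx -1.5556$)
$k{\left(b \right)} = -462$ ($k{\left(b \right)} = 2 - 464 = -462$)
$Y{\left(W,l \right)} = - 3 l + W l$
$c{\left(N,F \right)} = 296$
$\frac{1}{\frac{1}{c{\left(Y{\left(-18,P \right)},577 \right)} + 883234} + k{\left(-91 \right)}} = \frac{1}{\frac{1}{296 + 883234} - 462} = \frac{1}{\frac{1}{883530} - 462} = \frac{1}{- \frac{408190859}{883530}} = - \frac{883530}{408190859}$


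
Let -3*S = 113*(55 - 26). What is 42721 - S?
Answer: 131440/3 ≈ 43813.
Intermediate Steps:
S = -3277/3 (S = -113*(55 - 26)/3 = -113*29/3 = -⅓*3277 = -3277/3 ≈ -1092.3)
42721 - S = 42721 - 1*(-3277/3) = 42721 + 3277/3 = 131440/3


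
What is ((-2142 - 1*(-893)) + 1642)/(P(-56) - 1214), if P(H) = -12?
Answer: -393/1226 ≈ -0.32055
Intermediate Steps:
((-2142 - 1*(-893)) + 1642)/(P(-56) - 1214) = ((-2142 - 1*(-893)) + 1642)/(-12 - 1214) = ((-2142 + 893) + 1642)/(-1226) = (-1249 + 1642)*(-1/1226) = 393*(-1/1226) = -393/1226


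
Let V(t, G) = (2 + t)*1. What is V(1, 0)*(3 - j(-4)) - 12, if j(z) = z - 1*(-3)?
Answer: 0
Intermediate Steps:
j(z) = 3 + z (j(z) = z + 3 = 3 + z)
V(t, G) = 2 + t
V(1, 0)*(3 - j(-4)) - 12 = (2 + 1)*(3 - (3 - 4)) - 12 = 3*(3 - 1*(-1)) - 12 = 3*(3 + 1) - 12 = 3*4 - 12 = 12 - 12 = 0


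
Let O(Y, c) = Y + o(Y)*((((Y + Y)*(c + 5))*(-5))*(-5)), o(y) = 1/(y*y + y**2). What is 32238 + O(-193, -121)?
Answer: 6187585/193 ≈ 32060.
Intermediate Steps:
o(y) = 1/(2*y**2) (o(y) = 1/(y**2 + y**2) = 1/(2*y**2))
O(Y, c) = Y + 25*(5 + c)/Y (O(Y, c) = Y + (1/(2*Y**2))*((((Y + Y)*(c + 5))*(-5))*(-5)) = Y + (1/(2*Y**2))*((((2*Y)*(5 + c))*(-5))*(-5)) = Y + (1/(2*Y**2))*(((2*Y*(5 + c))*(-5))*(-5)) = Y + (1/(2*Y**2))*(-10*Y*(5 + c)*(-5)) = Y + (1/(2*Y**2))*(50*Y*(5 + c)) = Y + 25*(5 + c)/Y)
32238 + O(-193, -121) = 32238 + (125 + (-193)**2 + 25*(-121))/(-193) = 32238 - (125 + 37249 - 3025)/193 = 32238 - 1/193*34349 = 32238 - 34349/193 = 6187585/193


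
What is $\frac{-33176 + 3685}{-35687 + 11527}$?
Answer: $\frac{29491}{24160} \approx 1.2207$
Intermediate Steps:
$\frac{-33176 + 3685}{-35687 + 11527} = - \frac{29491}{-24160} = \left(-29491\right) \left(- \frac{1}{24160}\right) = \frac{29491}{24160}$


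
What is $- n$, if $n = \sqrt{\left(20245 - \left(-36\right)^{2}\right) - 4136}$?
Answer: $- \sqrt{14813} \approx -121.71$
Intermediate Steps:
$n = \sqrt{14813}$ ($n = \sqrt{\left(20245 - 1296\right) - 4136} = \sqrt{18949 - 4136} = \sqrt{14813} \approx 121.71$)
$- n = - \sqrt{14813}$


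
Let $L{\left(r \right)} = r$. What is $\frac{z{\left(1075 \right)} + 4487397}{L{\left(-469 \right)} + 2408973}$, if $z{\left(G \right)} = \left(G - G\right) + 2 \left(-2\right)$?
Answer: $\frac{4487393}{2408504} \approx 1.8631$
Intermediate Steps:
$z{\left(G \right)} = -4$ ($z{\left(G \right)} = 0 - 4 = -4$)
$\frac{z{\left(1075 \right)} + 4487397}{L{\left(-469 \right)} + 2408973} = \frac{-4 + 4487397}{-469 + 2408973} = \frac{4487393}{2408504}$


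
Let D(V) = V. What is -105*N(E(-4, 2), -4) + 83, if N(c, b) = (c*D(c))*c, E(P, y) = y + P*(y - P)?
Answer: 1118123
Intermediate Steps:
N(c, b) = c³ (N(c, b) = (c*c)*c = c²*c = c³)
-105*N(E(-4, 2), -4) + 83 = -105*(2 - 1*(-4)² - 4*2)³ + 83 = -105*(2 - 1*16 - 8)³ + 83 = -105*(2 - 16 - 8)³ + 83 = -105*(-22)³ + 83 = -105*(-10648) + 83 = 1118040 + 83 = 1118123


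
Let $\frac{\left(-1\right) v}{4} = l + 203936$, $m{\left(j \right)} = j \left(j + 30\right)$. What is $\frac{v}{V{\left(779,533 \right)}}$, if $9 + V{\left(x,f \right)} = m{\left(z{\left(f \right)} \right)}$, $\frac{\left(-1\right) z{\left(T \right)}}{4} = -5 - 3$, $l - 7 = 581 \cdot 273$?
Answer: $- \frac{1450224}{1975} \approx -734.29$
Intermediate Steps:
$l = 158620$ ($l = 7 + 581 \cdot 273 = 7 + 158613 = 158620$)
$z{\left(T \right)} = 32$ ($z{\left(T \right)} = - 4 \left(-5 - 3\right) = \left(-4\right) \left(-8\right) = 32$)
$m{\left(j \right)} = j \left(30 + j\right)$
$v = -1450224$ ($v = - 4 \left(158620 + 203936\right) = \left(-4\right) 362556 = -1450224$)
$V{\left(x,f \right)} = 1975$ ($V{\left(x,f \right)} = -9 + 32 \left(30 + 32\right) = -9 + 32 \cdot 62 = -9 + 1984 = 1975$)
$\frac{v}{V{\left(779,533 \right)}} = - \frac{1450224}{1975}$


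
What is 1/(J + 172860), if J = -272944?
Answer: -1/100084 ≈ -9.9916e-6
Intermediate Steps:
1/(J + 172860) = 1/(-272944 + 172860) = 1/(-100084) = -1/100084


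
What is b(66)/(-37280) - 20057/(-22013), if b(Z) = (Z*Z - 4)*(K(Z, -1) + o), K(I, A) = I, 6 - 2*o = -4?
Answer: -189191123/25645145 ≈ -7.3773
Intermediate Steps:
o = 5 (o = 3 - 1/2*(-4) = 3 + 2 = 5)
b(Z) = (-4 + Z**2)*(5 + Z) (b(Z) = (Z*Z - 4)*(Z + 5) = (Z**2 - 4)*(5 + Z) = (-4 + Z**2)*(5 + Z))
b(66)/(-37280) - 20057/(-22013) = (-20 + 66**3 - 4*66 + 5*66**2)/(-37280) - 20057/(-22013) = (-20 + 287496 - 264 + 5*4356)*(-1/37280) - 20057*(-1/22013) = (-20 + 287496 - 264 + 21780)*(-1/37280) + 20057/22013 = 308992*(-1/37280) + 20057/22013 = -9656/1165 + 20057/22013 = -189191123/25645145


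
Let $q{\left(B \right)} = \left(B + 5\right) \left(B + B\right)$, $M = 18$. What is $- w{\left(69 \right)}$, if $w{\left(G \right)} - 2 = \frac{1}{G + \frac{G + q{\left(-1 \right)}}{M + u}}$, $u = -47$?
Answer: $- \frac{3909}{1940} \approx -2.0149$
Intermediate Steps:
$q{\left(B \right)} = 2 B \left(5 + B\right)$ ($q{\left(B \right)} = \left(5 + B\right) 2 B = 2 B \left(5 + B\right)$)
$w{\left(G \right)} = 2 + \frac{1}{\frac{8}{29} + \frac{28 G}{29}}$ ($w{\left(G \right)} = 2 + \frac{1}{G + \frac{G + 2 \left(-1\right) \left(5 - 1\right)}{18 - 47}} = 2 + \frac{1}{G + \frac{G + 2 \left(-1\right) 4}{-29}} = 2 + \frac{1}{G + \left(G - 8\right) \left(- \frac{1}{29}\right)} = 2 + \frac{1}{G + \left(-8 + G\right) \left(- \frac{1}{29}\right)} = 2 + \frac{1}{G - \left(- \frac{8}{29} + \frac{G}{29}\right)} = 2 + \frac{1}{\frac{8}{29} + \frac{28 G}{29}}$)
$- w{\left(69 \right)} = - \frac{45 + 56 \cdot 69}{4 \left(2 + 7 \cdot 69\right)} = - \frac{45 + 3864}{4 \left(2 + 483\right)} = - \frac{3909}{4 \cdot 485} = \left(-1\right) \frac{3909}{1940} = - \frac{3909}{1940}$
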